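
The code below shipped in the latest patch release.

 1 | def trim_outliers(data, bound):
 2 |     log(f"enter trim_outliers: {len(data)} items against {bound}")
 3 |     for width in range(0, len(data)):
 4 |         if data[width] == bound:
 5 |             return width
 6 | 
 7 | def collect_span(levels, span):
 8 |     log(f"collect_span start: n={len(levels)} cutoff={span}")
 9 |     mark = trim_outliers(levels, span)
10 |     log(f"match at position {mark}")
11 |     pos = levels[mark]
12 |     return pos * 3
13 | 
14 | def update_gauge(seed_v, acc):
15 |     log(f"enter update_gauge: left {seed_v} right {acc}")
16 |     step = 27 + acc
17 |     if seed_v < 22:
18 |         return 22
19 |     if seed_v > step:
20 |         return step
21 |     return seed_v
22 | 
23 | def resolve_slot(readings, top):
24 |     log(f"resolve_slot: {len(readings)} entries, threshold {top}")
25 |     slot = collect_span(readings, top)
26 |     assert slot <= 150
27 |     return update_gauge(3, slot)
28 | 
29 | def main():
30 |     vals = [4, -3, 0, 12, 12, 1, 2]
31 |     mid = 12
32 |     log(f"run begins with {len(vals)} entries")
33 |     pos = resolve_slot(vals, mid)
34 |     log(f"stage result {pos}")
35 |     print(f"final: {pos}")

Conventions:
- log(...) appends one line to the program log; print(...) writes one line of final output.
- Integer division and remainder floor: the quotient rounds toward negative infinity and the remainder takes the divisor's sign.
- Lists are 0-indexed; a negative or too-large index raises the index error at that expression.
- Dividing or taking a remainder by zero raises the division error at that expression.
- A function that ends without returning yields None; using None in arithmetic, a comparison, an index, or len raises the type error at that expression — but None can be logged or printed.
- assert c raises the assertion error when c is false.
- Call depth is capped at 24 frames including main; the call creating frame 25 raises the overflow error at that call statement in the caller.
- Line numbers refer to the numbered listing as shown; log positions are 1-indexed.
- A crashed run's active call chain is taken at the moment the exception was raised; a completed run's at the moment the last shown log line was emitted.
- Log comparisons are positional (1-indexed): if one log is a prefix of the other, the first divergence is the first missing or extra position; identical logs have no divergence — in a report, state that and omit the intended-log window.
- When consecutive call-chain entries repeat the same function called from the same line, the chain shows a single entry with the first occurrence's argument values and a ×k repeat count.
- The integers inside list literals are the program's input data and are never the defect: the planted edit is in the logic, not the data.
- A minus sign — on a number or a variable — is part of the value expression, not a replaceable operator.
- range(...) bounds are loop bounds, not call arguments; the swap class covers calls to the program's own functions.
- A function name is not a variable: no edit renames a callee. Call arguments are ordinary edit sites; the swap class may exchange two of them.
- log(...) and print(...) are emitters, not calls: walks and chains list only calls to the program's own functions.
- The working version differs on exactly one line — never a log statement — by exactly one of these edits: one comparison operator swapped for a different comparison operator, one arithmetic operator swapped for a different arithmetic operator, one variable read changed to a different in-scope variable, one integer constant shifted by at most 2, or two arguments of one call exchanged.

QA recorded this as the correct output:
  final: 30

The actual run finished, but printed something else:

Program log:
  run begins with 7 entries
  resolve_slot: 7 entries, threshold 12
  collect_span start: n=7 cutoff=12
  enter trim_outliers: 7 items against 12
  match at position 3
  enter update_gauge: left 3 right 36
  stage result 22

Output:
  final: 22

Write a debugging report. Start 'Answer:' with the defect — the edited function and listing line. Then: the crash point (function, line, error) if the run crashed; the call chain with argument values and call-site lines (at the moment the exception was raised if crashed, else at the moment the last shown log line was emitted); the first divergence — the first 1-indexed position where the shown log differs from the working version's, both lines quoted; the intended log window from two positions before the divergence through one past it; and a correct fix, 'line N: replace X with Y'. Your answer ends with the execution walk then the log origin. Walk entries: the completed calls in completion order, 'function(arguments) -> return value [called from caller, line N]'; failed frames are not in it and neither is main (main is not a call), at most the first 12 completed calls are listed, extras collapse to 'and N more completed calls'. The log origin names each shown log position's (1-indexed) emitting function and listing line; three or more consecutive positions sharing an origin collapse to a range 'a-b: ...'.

Answer: the defect is in resolve_slot at line 27.
Key observation: Position 6 is the first bad log line: 'enter update_gauge: left 3 right 36' should read 'enter update_gauge: left 36 right 3'.
Call chain: main.
First divergence: position 6; shown 'enter update_gauge: left 3 right 36' vs intended 'enter update_gauge: left 36 right 3'.
Intended log window:
  4: enter trim_outliers: 7 items against 12
  5: match at position 3
  6: enter update_gauge: left 36 right 3
  7: stage result 30
Execution walk:
  trim_outliers([4, -3, 0, 12, 12, 1, 2], 12) -> 3  [called from collect_span, line 9]
  collect_span([4, -3, 0, 12, 12, 1, 2], 12) -> 36  [called from resolve_slot, line 25]
  update_gauge(3, 36) -> 22  [called from resolve_slot, line 27]
  resolve_slot([4, -3, 0, 12, 12, 1, 2], 12) -> 22  [called from main, line 33]
Log origin:
  1: from main, line 32
  2: from resolve_slot, line 24
  3: from collect_span, line 8
  4: from trim_outliers, line 2
  5: from collect_span, line 10
  6: from update_gauge, line 15
  7: from main, line 34
A correct fix: line 27: replace `update_gauge(3, slot)` with `update_gauge(slot, 3)`.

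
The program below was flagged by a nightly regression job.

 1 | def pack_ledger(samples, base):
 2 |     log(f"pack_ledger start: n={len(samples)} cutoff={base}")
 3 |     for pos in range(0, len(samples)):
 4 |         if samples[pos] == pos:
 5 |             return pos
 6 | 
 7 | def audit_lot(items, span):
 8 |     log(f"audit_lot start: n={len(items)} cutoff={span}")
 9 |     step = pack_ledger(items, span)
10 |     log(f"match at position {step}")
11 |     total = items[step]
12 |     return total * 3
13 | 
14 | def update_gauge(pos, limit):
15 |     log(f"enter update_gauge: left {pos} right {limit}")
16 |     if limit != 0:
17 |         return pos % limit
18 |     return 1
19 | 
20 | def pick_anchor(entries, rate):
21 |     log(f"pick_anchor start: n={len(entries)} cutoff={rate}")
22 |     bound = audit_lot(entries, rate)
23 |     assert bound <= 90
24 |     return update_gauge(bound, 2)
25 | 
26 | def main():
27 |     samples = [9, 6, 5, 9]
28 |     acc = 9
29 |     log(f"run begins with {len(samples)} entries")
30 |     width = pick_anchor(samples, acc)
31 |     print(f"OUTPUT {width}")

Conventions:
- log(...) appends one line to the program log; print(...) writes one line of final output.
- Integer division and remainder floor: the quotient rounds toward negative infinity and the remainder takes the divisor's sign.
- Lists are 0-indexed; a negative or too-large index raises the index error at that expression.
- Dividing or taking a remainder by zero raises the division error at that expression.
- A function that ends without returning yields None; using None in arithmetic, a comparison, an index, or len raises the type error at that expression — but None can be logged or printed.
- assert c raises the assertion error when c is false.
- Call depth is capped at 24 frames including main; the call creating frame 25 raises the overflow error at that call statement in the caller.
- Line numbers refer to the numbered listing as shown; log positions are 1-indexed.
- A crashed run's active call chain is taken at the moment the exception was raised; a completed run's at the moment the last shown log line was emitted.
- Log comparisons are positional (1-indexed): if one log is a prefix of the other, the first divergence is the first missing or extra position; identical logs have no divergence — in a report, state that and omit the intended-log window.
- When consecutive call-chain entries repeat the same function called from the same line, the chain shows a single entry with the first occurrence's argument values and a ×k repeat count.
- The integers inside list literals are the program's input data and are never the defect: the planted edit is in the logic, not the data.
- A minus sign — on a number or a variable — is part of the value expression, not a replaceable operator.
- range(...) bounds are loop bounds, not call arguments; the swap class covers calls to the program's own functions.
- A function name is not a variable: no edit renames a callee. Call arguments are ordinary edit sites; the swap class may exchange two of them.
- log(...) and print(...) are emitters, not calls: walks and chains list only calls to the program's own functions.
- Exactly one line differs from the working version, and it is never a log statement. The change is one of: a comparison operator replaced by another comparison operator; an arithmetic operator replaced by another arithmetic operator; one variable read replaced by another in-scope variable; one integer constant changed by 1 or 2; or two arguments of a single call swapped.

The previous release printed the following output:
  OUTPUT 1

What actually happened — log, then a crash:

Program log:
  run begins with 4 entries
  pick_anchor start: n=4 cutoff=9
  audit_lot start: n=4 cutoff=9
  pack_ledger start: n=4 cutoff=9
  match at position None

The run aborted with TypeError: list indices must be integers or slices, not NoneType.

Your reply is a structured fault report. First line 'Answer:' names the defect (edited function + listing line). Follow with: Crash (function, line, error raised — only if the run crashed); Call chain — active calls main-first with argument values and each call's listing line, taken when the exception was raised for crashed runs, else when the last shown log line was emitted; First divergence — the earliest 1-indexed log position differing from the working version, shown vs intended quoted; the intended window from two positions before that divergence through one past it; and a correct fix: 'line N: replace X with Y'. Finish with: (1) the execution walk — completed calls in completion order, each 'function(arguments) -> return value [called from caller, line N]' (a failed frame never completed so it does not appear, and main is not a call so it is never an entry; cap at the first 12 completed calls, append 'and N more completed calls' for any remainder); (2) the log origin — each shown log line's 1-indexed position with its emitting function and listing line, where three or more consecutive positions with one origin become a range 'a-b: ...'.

Answer: the defect is in pack_ledger at line 4.
Key observation: Log line 5 is where behavior first shows: 'match at position None' appears instead of 'match at position 0'.
Crash: audit_lot, line 11, TypeError.
Call chain: main -> pick_anchor([9, 6, 5, 9], 9) (called at line 30) -> audit_lot([9, 6, 5, 9], 9) (called at line 22).
First divergence: position 5 — the shown line 'match at position None' should read 'match at position 0'.
Intended log window:
  3: audit_lot start: n=4 cutoff=9
  4: pack_ledger start: n=4 cutoff=9
  5: match at position 0
  6: enter update_gauge: left 27 right 2
Execution walk:
  pack_ledger([9, 6, 5, 9], 9) -> None  [called from audit_lot, line 9]
Log origin:
  1 — main, line 29
  2 — pick_anchor, line 21
  3 — audit_lot, line 8
  4 — pack_ledger, line 2
  5 — audit_lot, line 10
A correct fix: line 4: replace `samples[pos] == pos` with `samples[pos] == base`.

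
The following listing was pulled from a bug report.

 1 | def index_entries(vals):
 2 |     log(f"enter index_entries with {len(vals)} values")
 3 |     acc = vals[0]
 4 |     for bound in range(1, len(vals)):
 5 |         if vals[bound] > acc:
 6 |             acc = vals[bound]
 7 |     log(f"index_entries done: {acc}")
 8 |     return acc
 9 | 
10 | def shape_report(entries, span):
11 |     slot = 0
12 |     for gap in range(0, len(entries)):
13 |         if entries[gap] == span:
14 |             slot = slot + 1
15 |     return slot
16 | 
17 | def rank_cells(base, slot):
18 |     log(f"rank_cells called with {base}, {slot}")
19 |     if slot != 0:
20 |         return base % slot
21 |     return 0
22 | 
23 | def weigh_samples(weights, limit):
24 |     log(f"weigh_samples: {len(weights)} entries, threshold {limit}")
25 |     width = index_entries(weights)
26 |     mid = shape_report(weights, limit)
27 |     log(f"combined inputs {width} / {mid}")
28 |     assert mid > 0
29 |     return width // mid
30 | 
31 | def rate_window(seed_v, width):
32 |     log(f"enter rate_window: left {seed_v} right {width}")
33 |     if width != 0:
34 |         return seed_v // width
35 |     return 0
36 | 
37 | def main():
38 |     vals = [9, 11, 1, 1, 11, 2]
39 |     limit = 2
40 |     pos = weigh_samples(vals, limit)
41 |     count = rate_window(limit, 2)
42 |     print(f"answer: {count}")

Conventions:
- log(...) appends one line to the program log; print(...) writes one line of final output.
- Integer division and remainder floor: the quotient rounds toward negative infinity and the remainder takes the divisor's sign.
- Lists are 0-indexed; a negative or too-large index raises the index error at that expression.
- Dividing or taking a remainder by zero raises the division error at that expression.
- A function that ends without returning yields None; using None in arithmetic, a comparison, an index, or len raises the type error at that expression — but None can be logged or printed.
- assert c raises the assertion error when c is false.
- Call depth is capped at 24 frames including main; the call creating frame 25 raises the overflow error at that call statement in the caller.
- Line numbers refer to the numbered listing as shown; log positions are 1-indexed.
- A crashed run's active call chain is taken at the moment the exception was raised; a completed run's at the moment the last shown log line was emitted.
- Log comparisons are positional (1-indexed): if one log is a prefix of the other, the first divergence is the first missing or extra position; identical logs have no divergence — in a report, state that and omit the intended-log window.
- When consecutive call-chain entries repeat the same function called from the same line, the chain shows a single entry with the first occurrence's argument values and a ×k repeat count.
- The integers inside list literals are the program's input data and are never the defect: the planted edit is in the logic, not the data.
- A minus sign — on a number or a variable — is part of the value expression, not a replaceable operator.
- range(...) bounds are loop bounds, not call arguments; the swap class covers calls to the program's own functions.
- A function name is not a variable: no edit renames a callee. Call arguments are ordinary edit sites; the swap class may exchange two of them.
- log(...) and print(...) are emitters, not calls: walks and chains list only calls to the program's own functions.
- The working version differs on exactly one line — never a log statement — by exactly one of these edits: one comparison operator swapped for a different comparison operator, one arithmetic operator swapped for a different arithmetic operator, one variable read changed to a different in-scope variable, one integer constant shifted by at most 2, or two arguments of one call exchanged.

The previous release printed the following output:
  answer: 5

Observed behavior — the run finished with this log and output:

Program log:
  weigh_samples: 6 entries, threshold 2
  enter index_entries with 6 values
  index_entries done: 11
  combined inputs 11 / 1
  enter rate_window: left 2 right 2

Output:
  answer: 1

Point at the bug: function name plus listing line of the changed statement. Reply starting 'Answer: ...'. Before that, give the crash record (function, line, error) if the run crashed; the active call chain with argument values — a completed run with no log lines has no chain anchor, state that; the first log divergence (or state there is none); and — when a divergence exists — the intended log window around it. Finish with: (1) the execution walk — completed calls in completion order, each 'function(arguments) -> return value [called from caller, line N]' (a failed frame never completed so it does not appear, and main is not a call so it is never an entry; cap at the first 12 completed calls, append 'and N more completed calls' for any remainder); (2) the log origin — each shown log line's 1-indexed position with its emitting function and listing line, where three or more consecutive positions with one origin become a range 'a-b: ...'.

Answer: the defect is in main at line 41.
Key fact: The earliest visible damage is log position 5 — 'enter rate_window: left 2 right 2' rather than the intended 'enter rate_window: left 11 right 2'.
Call chain: main -> rate_window(2, 2) (called at line 41).
First divergence: position 5 — the shown line 'enter rate_window: left 2 right 2' should read 'enter rate_window: left 11 right 2'.
Intended log window:
  3: index_entries done: 11
  4: combined inputs 11 / 1
  5: enter rate_window: left 11 right 2
Execution walk:
  index_entries([9, 11, 1, 1, 11, 2]) -> 11  [called from weigh_samples, line 25]
  shape_report([9, 11, 1, 1, 11, 2], 2) -> 1  [called from weigh_samples, line 26]
  weigh_samples([9, 11, 1, 1, 11, 2], 2) -> 11  [called from main, line 40]
  rate_window(2, 2) -> 1  [called from main, line 41]
Origin of each log line:
  1: logged in weigh_samples at line 24
  2: logged in index_entries at line 2
  3: logged in index_entries at line 7
  4: logged in weigh_samples at line 27
  5: logged in rate_window at line 32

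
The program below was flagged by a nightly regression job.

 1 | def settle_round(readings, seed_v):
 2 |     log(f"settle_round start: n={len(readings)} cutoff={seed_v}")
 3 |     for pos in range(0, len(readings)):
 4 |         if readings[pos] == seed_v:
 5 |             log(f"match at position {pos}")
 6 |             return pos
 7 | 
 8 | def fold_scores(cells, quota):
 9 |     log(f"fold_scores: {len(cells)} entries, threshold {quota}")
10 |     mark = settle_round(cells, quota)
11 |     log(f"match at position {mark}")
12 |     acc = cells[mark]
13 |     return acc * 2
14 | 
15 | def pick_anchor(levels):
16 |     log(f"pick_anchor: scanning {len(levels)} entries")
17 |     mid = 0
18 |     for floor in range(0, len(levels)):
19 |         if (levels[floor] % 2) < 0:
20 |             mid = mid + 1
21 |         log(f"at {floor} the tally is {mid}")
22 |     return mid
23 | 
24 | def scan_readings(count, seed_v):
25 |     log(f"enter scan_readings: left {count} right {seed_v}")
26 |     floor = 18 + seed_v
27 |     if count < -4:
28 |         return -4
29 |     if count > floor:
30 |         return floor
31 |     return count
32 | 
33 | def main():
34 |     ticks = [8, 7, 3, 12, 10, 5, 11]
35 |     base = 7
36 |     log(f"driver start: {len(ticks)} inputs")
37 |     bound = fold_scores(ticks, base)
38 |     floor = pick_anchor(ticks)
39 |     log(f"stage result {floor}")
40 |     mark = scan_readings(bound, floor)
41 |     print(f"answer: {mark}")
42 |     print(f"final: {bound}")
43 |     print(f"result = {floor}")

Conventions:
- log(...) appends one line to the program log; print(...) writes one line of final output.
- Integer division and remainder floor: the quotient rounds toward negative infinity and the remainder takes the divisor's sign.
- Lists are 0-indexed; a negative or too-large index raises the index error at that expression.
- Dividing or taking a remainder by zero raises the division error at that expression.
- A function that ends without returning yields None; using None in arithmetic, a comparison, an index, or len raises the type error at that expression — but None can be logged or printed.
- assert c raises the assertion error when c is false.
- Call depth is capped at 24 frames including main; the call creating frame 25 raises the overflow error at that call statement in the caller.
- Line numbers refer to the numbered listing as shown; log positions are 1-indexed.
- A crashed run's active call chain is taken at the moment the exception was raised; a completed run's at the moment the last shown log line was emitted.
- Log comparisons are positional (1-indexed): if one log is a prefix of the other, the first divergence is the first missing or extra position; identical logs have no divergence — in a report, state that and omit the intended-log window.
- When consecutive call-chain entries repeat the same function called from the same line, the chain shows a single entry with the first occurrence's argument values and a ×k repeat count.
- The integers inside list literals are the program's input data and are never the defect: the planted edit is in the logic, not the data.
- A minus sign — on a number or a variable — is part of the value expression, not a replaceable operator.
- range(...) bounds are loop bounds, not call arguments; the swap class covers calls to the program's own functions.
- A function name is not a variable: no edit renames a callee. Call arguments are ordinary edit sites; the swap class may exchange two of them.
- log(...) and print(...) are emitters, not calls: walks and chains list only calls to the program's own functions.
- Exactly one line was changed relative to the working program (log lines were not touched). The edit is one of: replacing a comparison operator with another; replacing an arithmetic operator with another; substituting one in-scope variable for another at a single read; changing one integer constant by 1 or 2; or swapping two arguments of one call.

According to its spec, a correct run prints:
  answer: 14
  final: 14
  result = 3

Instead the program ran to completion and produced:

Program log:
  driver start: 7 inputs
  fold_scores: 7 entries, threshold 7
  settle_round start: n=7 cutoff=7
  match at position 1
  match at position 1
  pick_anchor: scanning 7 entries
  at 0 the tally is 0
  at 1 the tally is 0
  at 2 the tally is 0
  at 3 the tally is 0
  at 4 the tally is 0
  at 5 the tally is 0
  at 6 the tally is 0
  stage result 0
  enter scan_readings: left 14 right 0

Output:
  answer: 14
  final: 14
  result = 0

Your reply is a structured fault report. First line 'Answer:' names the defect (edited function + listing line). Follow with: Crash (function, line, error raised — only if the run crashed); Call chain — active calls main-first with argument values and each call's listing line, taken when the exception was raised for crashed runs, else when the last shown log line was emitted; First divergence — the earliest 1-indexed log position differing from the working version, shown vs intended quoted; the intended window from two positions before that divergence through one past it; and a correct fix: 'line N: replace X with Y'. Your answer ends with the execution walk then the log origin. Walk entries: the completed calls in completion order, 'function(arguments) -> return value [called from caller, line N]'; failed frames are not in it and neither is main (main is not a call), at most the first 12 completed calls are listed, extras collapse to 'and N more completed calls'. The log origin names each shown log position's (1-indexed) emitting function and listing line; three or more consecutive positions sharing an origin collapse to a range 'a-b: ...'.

Answer: the defect is in pick_anchor at line 19.
Core observation: At log position 7 the runs split — shown 'at 0 the tally is 0', but the working version logs 'at 0 the tally is 1'.
Call chain: main -> scan_readings(14, 0) (called at line 40).
First divergence: position 7 — the shown line 'at 0 the tally is 0' should read 'at 0 the tally is 1'.
Intended log window:
  5: match at position 1
  6: pick_anchor: scanning 7 entries
  7: at 0 the tally is 1
  8: at 1 the tally is 1
Execution walk:
  settle_round([8, 7, 3, 12, 10, 5, 11], 7) -> 1  [called from fold_scores, line 10]
  fold_scores([8, 7, 3, 12, 10, 5, 11], 7) -> 14  [called from main, line 37]
  pick_anchor([8, 7, 3, 12, 10, 5, 11]) -> 0  [called from main, line 38]
  scan_readings(14, 0) -> 14  [called from main, line 40]
Log origins:
  1: emitted by main (line 36)
  2: emitted by fold_scores (line 9)
  3: emitted by settle_round (line 2)
  4: emitted by settle_round (line 5)
  5: emitted by fold_scores (line 11)
  6: emitted by pick_anchor (line 16)
  7-13: emitted by pick_anchor (line 21)
  14: emitted by main (line 39)
  15: emitted by scan_readings (line 25)
A correct fix: line 19: replace `<` with `==`.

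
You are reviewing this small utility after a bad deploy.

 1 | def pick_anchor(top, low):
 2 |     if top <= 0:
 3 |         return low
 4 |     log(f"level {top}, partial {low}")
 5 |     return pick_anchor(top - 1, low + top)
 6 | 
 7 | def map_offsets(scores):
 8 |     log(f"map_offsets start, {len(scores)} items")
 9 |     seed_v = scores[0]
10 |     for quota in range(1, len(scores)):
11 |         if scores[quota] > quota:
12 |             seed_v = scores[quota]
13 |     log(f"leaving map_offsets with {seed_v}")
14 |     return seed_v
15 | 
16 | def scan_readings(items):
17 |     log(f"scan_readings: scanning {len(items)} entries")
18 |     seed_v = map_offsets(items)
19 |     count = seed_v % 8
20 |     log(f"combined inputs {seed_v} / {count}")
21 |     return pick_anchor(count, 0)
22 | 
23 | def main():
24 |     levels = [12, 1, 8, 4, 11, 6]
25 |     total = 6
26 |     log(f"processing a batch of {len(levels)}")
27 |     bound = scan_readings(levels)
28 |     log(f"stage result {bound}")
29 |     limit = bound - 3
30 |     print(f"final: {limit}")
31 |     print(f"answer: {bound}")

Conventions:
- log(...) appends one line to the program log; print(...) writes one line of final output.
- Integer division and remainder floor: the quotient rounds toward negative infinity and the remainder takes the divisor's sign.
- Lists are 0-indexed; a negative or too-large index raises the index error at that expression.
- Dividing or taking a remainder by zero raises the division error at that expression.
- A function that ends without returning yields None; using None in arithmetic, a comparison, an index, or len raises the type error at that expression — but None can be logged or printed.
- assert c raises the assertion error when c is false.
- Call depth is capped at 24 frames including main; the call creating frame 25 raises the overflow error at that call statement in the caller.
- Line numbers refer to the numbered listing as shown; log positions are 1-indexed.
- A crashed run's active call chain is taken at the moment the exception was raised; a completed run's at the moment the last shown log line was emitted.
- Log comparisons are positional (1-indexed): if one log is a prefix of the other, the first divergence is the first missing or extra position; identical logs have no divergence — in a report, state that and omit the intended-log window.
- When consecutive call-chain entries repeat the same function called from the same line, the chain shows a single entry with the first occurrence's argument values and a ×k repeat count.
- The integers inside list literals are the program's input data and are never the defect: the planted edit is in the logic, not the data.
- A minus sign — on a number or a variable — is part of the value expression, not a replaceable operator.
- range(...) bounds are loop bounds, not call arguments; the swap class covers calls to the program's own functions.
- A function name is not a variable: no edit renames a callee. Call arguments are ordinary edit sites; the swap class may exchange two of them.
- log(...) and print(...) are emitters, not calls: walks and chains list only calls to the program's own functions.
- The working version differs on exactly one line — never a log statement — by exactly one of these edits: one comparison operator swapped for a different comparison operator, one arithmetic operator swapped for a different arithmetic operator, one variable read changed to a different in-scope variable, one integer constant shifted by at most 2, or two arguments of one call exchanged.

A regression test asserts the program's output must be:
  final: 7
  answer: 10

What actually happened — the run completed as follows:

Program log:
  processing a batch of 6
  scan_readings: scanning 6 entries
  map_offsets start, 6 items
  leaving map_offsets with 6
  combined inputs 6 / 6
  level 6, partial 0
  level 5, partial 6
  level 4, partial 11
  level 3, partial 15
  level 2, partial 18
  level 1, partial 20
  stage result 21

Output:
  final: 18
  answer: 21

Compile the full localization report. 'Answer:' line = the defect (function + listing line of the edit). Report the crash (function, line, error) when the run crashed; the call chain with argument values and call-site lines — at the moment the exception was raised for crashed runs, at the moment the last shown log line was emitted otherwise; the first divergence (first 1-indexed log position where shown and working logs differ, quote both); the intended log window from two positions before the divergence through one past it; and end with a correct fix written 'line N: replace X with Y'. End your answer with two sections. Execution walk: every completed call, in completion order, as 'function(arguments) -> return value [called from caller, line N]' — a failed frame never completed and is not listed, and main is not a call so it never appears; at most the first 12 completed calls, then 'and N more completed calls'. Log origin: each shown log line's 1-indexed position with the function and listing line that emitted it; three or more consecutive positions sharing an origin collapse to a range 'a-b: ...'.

Answer: the defect is in map_offsets at line 11.
Key observation: The log first diverges at position 4: the faulty run prints 'leaving map_offsets with 6' where the working version prints 'leaving map_offsets with 12'.
Call chain: main.
First divergence: position 4; shown 'leaving map_offsets with 6' vs intended 'leaving map_offsets with 12'.
Intended log window:
  2: scan_readings: scanning 6 entries
  3: map_offsets start, 6 items
  4: leaving map_offsets with 12
  5: combined inputs 12 / 4
Execution walk:
  map_offsets([12, 1, 8, 4, 11, 6]) -> 6  [called from scan_readings, line 18]
  pick_anchor(0, 21) -> 21  [called from pick_anchor, line 5]
  pick_anchor(1, 20) -> 21  [called from pick_anchor, line 5]
  pick_anchor(2, 18) -> 21  [called from pick_anchor, line 5]
  pick_anchor(3, 15) -> 21  [called from pick_anchor, line 5]
  pick_anchor(4, 11) -> 21  [called from pick_anchor, line 5]
  pick_anchor(5, 6) -> 21  [called from pick_anchor, line 5]
  pick_anchor(6, 0) -> 21  [called from scan_readings, line 21]
  scan_readings([12, 1, 8, 4, 11, 6]) -> 21  [called from main, line 27]
Log origin:
  1: from main, line 26
  2: from scan_readings, line 17
  3: from map_offsets, line 8
  4: from map_offsets, line 13
  5: from scan_readings, line 20
  6-11: from pick_anchor, line 4
  12: from main, line 28
A correct fix: line 11: replace `scores[quota] > quota` with `scores[quota] > seed_v`.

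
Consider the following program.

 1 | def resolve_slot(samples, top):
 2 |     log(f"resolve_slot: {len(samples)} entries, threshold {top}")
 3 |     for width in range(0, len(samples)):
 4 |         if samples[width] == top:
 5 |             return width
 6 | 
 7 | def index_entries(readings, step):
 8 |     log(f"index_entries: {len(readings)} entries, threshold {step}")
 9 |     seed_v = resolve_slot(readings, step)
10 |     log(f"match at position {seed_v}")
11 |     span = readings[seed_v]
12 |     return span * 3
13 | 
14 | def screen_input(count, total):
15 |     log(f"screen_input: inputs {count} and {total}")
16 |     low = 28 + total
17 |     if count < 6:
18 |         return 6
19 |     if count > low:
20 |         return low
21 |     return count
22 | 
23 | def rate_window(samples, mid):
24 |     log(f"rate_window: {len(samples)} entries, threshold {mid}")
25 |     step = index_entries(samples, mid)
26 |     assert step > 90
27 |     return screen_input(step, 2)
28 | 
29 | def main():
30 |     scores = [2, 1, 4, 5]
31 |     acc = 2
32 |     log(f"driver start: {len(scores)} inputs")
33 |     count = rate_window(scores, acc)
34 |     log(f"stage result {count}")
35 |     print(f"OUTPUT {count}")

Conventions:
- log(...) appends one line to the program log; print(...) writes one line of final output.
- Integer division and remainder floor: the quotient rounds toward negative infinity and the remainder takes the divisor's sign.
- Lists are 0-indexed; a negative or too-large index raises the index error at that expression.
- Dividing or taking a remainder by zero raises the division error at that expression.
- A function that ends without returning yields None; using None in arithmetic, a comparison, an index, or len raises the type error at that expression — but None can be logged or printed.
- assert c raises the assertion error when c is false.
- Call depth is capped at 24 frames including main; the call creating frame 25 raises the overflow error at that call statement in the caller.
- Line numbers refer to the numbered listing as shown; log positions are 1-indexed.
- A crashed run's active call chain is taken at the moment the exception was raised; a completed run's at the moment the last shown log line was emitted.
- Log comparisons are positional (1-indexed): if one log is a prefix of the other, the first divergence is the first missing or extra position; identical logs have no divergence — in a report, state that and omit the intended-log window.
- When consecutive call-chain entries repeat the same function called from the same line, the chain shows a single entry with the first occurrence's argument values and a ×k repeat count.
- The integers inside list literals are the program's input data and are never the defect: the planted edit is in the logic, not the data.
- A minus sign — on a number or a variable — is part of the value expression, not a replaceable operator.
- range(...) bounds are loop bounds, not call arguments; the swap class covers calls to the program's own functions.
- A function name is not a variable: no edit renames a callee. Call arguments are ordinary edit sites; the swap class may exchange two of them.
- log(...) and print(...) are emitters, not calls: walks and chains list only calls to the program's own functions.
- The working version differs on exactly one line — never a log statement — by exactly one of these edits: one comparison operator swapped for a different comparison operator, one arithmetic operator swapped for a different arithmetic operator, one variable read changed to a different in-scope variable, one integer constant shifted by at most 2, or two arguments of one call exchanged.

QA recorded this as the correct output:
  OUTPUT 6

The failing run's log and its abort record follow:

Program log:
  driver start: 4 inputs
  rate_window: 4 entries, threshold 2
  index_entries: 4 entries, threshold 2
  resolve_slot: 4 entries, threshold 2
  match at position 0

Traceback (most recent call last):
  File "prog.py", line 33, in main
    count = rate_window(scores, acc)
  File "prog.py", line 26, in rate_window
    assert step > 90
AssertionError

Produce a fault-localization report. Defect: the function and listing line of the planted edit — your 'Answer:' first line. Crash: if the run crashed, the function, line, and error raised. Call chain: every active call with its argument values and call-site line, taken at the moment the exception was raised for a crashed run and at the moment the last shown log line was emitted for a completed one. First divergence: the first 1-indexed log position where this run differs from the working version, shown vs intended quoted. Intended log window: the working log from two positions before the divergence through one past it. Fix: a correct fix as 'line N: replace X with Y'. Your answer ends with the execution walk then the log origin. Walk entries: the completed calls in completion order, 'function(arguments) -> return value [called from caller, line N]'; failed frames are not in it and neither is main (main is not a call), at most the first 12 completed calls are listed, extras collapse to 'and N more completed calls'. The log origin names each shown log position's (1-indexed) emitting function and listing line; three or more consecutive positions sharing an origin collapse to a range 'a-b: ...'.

Answer: the defect is in rate_window at line 26.
Key fact: A complete run would log 'screen_input: inputs 6 and 2' next, but this one stopped at 5 lines.
Crash: rate_window, line 26, AssertionError.
Call chain: main -> rate_window([2, 1, 4, 5], 2) (called at line 33).
First divergence: position 6; the shown log stops at 5 lines while the working version next logs 'screen_input: inputs 6 and 2'.
Intended log window:
  4: resolve_slot: 4 entries, threshold 2
  5: match at position 0
  6: screen_input: inputs 6 and 2
  7: stage result 6
Execution walk:
  resolve_slot([2, 1, 4, 5], 2) -> 0  [called from index_entries, line 9]
  index_entries([2, 1, 4, 5], 2) -> 6  [called from rate_window, line 25]
Log origin:
  1: logged in main at line 32
  2: logged in rate_window at line 24
  3: logged in index_entries at line 8
  4: logged in resolve_slot at line 2
  5: logged in index_entries at line 10
A correct fix: line 26: replace `>` with `<=`.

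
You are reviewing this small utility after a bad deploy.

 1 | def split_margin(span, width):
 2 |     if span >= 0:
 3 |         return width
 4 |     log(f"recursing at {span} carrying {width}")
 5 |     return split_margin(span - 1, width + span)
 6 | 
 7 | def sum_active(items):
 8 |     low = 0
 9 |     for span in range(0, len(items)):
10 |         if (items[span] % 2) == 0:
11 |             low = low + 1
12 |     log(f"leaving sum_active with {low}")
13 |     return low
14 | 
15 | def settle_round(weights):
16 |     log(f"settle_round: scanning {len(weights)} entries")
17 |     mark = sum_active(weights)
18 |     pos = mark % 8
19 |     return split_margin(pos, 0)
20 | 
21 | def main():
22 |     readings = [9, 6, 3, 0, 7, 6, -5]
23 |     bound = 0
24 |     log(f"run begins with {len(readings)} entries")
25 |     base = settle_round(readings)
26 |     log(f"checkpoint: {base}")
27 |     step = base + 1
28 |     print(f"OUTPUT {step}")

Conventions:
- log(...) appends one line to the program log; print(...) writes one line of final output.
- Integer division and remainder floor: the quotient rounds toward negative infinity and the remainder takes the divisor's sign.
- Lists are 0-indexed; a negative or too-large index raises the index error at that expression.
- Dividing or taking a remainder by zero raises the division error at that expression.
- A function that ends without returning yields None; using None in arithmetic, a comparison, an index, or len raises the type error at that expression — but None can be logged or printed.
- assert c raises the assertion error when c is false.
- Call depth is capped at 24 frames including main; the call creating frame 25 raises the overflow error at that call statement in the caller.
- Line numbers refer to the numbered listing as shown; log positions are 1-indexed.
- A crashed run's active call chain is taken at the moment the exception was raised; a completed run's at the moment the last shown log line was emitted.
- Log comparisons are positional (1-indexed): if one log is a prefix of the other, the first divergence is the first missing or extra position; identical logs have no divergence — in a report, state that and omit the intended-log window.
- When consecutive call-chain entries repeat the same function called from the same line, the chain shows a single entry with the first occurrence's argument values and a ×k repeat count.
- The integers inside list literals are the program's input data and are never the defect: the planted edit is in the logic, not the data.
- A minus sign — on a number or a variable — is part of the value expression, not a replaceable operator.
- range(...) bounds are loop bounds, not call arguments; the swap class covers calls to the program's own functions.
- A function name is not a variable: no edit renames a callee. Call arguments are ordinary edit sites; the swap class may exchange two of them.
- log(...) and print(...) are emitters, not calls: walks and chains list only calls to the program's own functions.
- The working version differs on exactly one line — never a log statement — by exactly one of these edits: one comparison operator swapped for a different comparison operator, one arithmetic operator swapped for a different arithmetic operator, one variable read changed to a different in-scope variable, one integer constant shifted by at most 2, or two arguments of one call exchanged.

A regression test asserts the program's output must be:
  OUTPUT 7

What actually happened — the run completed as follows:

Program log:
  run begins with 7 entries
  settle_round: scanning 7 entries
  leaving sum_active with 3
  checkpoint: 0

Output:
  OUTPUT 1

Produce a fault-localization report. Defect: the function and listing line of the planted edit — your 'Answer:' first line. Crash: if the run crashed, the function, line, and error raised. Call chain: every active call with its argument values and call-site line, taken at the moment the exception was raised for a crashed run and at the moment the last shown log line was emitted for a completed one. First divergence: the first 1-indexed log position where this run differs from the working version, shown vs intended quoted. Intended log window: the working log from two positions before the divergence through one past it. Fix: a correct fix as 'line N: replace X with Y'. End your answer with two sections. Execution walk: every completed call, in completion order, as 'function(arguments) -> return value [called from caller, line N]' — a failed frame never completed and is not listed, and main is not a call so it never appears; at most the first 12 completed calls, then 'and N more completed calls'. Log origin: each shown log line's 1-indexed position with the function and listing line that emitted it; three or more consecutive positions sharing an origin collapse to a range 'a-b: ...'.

Answer: the defect is in split_margin at line 2.
Key observation: The earliest visible damage is log position 4 — 'checkpoint: 0' rather than the intended 'recursing at 3 carrying 0'.
Call chain: main.
First divergence: position 4 — the shown line 'checkpoint: 0' should read 'recursing at 3 carrying 0'.
Intended log window:
  2: settle_round: scanning 7 entries
  3: leaving sum_active with 3
  4: recursing at 3 carrying 0
  5: recursing at 2 carrying 3
Execution walk:
  sum_active([9, 6, 3, 0, 7, 6, -5]) -> 3  [called from settle_round, line 17]
  split_margin(3, 0) -> 0  [called from settle_round, line 19]
  settle_round([9, 6, 3, 0, 7, 6, -5]) -> 0  [called from main, line 25]
Origin of each log line:
  1: emitted by main (line 24)
  2: emitted by settle_round (line 16)
  3: emitted by sum_active (line 12)
  4: emitted by main (line 26)
A correct fix: line 2: replace `>=` with `<=`.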